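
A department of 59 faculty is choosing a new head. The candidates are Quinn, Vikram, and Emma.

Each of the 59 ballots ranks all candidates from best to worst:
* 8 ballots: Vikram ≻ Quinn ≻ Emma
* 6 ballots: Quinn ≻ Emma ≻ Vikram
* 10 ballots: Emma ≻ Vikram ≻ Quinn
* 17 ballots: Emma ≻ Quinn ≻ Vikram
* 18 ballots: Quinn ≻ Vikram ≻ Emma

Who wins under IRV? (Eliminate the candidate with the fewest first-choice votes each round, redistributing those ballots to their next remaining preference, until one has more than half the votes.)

Round 1: Quinn 24, Vikram 8, Emma 27. Vikram eliminated.
Round 2: Quinn 32, Emma 27. Quinn has a majority (≥30).

Quinn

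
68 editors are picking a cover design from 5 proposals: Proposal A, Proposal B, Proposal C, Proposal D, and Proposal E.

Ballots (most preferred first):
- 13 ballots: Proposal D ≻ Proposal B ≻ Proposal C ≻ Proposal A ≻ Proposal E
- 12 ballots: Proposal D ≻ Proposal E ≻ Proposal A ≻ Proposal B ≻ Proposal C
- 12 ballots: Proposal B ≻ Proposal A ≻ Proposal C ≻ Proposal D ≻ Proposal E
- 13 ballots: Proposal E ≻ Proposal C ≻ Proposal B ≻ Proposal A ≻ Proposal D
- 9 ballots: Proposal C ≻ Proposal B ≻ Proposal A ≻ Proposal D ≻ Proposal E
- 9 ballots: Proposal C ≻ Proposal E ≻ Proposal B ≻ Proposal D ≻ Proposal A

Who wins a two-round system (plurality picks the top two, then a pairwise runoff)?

Proposal C

Round 1 first-place votes: Proposal A 0, Proposal B 12, Proposal C 18, Proposal D 25, Proposal E 13. Proposal D and Proposal C advance.
Runoff: Proposal D is ranked above Proposal C on 25 ballots, Proposal C above Proposal D on 43.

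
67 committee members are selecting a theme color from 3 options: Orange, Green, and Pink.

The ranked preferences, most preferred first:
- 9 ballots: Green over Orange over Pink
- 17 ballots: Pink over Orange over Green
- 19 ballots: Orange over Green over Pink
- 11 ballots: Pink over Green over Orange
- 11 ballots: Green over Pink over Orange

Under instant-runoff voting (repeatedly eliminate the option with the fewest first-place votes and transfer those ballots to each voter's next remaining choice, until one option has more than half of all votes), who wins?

Green

Round 1: Orange 19, Green 20, Pink 28. Orange eliminated.
Round 2: Green 39, Pink 28. Green has a majority (≥34).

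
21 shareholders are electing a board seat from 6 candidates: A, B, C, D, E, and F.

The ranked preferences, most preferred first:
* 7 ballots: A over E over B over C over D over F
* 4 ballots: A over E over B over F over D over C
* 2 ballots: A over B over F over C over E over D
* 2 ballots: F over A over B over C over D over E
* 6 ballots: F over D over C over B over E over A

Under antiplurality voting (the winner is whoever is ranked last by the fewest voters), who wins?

Last-place votes: A 6, B 0, C 4, D 2, E 2, F 7.

B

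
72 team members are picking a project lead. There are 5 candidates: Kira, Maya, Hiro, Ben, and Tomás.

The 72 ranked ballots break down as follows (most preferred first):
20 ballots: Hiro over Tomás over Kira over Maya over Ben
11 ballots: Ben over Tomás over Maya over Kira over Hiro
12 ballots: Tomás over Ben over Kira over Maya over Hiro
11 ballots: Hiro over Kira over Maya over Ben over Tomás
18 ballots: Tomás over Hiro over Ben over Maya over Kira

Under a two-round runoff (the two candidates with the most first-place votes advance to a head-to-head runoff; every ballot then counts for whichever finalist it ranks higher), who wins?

Tomás

Round 1 first-place votes: Kira 0, Maya 0, Hiro 31, Ben 11, Tomás 30. Hiro and Tomás advance.
Runoff: Hiro is ranked above Tomás on 31 ballots, Tomás above Hiro on 41.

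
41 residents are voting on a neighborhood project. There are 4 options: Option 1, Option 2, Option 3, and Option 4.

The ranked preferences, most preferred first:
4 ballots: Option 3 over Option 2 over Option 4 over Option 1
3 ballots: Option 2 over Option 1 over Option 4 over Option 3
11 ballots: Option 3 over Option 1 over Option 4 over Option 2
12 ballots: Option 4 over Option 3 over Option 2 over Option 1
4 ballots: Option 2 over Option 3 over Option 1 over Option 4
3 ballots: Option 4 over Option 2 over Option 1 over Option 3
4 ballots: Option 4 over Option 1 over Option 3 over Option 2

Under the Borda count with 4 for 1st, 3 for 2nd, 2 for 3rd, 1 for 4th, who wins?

Option 1: 4×1 + 3×3 + 11×3 + 12×1 + 4×2 + 3×2 + 4×3 = 84
Option 2: 4×3 + 3×4 + 11×1 + 12×2 + 4×4 + 3×3 + 4×1 = 88
Option 3: 4×4 + 3×1 + 11×4 + 12×3 + 4×3 + 3×1 + 4×2 = 122
Option 4: 4×2 + 3×2 + 11×2 + 12×4 + 4×1 + 3×4 + 4×4 = 116

Option 3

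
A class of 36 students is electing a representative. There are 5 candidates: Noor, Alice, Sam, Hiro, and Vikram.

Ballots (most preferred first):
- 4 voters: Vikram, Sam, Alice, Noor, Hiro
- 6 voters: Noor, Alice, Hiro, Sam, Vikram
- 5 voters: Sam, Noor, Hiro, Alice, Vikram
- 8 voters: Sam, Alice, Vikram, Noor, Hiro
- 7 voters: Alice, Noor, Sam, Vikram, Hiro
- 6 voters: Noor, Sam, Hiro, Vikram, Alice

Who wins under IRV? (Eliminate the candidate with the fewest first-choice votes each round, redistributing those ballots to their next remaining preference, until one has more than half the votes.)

Noor

Round 1: Noor 12, Alice 7, Sam 13, Hiro 0, Vikram 4. Hiro eliminated.
Round 2: Noor 12, Alice 7, Sam 13, Vikram 4. Vikram eliminated.
Round 3: Noor 12, Alice 7, Sam 17. Alice eliminated.
Round 4: Noor 19, Sam 17. Noor has a majority (≥19).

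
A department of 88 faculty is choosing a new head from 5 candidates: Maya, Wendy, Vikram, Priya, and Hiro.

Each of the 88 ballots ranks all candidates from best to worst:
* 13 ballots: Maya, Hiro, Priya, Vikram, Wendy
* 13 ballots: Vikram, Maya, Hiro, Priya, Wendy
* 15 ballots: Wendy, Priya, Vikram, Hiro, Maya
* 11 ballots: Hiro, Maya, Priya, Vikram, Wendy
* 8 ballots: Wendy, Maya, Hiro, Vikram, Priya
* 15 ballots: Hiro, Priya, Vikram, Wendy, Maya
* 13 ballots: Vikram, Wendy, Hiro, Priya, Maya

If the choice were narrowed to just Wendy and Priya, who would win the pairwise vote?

Wendy is ranked above Priya on 36 ballots; Priya above Wendy on 52.

Priya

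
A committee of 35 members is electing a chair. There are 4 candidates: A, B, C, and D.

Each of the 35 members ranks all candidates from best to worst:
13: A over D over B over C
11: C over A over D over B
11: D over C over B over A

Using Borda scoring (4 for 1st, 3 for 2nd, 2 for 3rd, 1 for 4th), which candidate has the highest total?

D

A: 13×4 + 11×3 + 11×1 = 96
B: 13×2 + 11×1 + 11×2 = 59
C: 13×1 + 11×4 + 11×3 = 90
D: 13×3 + 11×2 + 11×4 = 105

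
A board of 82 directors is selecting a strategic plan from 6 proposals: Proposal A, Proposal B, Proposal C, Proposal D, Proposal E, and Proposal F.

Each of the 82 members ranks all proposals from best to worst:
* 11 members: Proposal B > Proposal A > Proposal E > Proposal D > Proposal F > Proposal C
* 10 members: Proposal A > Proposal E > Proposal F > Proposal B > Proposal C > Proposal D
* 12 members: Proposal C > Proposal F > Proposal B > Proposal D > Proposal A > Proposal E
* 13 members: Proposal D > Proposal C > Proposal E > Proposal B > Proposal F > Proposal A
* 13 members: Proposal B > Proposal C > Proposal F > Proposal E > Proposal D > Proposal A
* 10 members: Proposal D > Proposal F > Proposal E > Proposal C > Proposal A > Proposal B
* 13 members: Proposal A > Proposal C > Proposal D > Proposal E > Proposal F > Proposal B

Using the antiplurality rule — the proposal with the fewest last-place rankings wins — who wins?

Last-place votes: Proposal A 26, Proposal B 23, Proposal C 11, Proposal D 10, Proposal E 12, Proposal F 0.

Proposal F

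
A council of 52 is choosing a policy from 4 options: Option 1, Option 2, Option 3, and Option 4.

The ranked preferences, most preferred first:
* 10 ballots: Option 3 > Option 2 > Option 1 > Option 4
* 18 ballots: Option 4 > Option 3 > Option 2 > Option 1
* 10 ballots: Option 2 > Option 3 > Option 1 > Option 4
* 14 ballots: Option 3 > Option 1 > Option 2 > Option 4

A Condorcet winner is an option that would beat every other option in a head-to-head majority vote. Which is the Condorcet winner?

Option 3

Option 3 vs Option 1: 52–0
Option 3 vs Option 2: 42–10
Option 3 vs Option 4: 34–18
Option 3 beats every other option.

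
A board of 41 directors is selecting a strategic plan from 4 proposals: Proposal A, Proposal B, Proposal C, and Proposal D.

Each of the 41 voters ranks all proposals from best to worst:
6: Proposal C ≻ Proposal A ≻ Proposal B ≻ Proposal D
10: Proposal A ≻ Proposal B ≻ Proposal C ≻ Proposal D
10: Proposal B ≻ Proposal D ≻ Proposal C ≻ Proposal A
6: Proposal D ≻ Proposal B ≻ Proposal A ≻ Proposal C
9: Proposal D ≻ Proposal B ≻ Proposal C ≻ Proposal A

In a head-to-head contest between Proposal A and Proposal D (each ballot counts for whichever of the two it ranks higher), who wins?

Proposal D

Proposal A is ranked above Proposal D on 16 ballots; Proposal D above Proposal A on 25.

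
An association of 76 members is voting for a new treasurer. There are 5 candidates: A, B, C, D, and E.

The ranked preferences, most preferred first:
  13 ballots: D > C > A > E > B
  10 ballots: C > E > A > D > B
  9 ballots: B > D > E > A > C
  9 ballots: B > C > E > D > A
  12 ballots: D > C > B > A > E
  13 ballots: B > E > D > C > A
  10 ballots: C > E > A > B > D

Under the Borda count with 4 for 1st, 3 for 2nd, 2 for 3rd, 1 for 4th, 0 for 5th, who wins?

A: 13×2 + 10×2 + 9×1 + 9×0 + 12×1 + 13×0 + 10×2 = 87
B: 13×0 + 10×0 + 9×4 + 9×4 + 12×2 + 13×4 + 10×1 = 158
C: 13×3 + 10×4 + 9×0 + 9×3 + 12×3 + 13×1 + 10×4 = 195
D: 13×4 + 10×1 + 9×3 + 9×1 + 12×4 + 13×2 + 10×0 = 172
E: 13×1 + 10×3 + 9×2 + 9×2 + 12×0 + 13×3 + 10×3 = 148

C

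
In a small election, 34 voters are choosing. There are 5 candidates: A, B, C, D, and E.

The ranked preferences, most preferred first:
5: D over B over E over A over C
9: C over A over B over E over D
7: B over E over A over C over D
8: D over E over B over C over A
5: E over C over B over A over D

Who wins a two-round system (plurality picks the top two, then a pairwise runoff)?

Round 1 first-place votes: A 0, B 7, C 9, D 13, E 5. D and C advance.
Runoff: D is ranked above C on 13 ballots, C above D on 21.

C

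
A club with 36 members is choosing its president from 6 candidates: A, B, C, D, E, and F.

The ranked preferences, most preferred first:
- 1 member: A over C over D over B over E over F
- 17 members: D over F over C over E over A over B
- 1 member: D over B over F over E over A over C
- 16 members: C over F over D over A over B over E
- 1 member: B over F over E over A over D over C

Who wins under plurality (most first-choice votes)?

First-place votes: A 1, B 1, C 16, D 18, E 0, F 0.

D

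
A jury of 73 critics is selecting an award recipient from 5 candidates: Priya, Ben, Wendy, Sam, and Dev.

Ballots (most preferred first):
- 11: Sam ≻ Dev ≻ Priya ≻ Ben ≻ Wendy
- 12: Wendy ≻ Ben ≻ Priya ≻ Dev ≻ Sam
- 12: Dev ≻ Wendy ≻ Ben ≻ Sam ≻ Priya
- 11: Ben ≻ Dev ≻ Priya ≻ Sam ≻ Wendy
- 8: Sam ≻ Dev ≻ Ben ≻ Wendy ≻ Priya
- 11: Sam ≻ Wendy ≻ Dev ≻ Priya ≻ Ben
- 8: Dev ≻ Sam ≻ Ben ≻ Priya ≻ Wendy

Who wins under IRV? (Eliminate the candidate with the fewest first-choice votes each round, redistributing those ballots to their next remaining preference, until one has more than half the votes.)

Dev

Round 1: Priya 0, Ben 11, Wendy 12, Sam 30, Dev 20. Priya eliminated.
Round 2: Ben 11, Wendy 12, Sam 30, Dev 20. Ben eliminated.
Round 3: Wendy 12, Sam 30, Dev 31. Wendy eliminated.
Round 4: Sam 30, Dev 43. Dev has a majority (≥37).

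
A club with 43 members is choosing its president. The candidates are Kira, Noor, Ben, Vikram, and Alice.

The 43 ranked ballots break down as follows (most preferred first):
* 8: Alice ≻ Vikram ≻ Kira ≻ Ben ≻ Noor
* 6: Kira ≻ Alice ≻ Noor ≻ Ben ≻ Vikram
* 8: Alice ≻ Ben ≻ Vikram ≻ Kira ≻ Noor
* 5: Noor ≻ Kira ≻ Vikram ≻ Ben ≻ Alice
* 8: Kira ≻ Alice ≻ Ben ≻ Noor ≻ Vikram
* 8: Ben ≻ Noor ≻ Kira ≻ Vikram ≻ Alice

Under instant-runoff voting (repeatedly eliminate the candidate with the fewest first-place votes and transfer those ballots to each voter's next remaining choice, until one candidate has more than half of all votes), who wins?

Kira

Round 1: Kira 14, Noor 5, Ben 8, Vikram 0, Alice 16. Vikram eliminated.
Round 2: Kira 14, Noor 5, Ben 8, Alice 16. Noor eliminated.
Round 3: Kira 19, Ben 8, Alice 16. Ben eliminated.
Round 4: Kira 27, Alice 16. Kira has a majority (≥22).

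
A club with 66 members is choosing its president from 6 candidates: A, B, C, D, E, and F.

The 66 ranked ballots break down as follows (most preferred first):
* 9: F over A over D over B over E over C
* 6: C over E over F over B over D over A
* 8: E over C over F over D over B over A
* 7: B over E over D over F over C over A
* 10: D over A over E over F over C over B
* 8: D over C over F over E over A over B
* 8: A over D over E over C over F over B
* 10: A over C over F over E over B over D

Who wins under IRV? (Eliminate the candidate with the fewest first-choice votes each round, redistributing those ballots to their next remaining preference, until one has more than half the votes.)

Round 1: A 18, B 7, C 6, D 18, E 8, F 9. C eliminated.
Round 2: A 18, B 7, D 18, E 14, F 9. B eliminated.
Round 3: A 18, D 18, E 21, F 9. F eliminated.
Round 4: A 27, D 18, E 21. D eliminated.
Round 5: A 37, E 29. A has a majority (≥34).

A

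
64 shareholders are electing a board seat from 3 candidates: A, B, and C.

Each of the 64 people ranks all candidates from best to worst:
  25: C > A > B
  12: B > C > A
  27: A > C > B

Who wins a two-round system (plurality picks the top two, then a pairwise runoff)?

Round 1 first-place votes: A 27, B 12, C 25. A and C advance.
Runoff: A is ranked above C on 27 ballots, C above A on 37.

C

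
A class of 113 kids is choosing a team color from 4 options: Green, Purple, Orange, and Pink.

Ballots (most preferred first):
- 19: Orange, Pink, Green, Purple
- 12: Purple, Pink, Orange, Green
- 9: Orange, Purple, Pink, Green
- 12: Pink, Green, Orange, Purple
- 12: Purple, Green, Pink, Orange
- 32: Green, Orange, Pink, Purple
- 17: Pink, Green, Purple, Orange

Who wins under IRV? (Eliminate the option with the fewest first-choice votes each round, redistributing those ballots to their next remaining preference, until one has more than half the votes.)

Round 1: Green 32, Purple 24, Orange 28, Pink 29. Purple eliminated.
Round 2: Green 44, Orange 28, Pink 41. Orange eliminated.
Round 3: Green 44, Pink 69. Pink has a majority (≥57).

Pink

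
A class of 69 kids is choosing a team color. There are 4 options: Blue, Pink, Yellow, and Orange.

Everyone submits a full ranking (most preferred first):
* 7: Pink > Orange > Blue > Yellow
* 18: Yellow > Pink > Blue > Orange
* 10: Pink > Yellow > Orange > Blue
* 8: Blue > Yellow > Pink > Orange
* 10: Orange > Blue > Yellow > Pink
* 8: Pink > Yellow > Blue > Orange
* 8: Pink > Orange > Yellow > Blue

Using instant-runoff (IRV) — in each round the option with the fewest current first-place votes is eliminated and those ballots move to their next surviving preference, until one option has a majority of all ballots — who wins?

Yellow

Round 1: Blue 8, Pink 33, Yellow 18, Orange 10. Blue eliminated.
Round 2: Pink 33, Yellow 26, Orange 10. Orange eliminated.
Round 3: Pink 33, Yellow 36. Yellow has a majority (≥35).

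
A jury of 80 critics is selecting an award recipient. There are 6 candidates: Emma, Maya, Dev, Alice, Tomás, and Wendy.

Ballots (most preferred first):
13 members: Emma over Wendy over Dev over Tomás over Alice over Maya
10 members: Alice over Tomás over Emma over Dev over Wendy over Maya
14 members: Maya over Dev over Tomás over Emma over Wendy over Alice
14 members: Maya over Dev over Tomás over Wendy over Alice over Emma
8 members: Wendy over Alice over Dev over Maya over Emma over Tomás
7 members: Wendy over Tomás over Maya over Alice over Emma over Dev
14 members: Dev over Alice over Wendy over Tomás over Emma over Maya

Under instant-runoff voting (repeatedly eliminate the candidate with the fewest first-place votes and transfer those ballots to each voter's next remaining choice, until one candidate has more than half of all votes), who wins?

Round 1: Emma 13, Maya 28, Dev 14, Alice 10, Tomás 0, Wendy 15. Tomás eliminated.
Round 2: Emma 13, Maya 28, Dev 14, Alice 10, Wendy 15. Alice eliminated.
Round 3: Emma 23, Maya 28, Dev 14, Wendy 15. Dev eliminated.
Round 4: Emma 23, Maya 28, Wendy 29. Emma eliminated.
Round 5: Maya 28, Wendy 52. Wendy has a majority (≥41).

Wendy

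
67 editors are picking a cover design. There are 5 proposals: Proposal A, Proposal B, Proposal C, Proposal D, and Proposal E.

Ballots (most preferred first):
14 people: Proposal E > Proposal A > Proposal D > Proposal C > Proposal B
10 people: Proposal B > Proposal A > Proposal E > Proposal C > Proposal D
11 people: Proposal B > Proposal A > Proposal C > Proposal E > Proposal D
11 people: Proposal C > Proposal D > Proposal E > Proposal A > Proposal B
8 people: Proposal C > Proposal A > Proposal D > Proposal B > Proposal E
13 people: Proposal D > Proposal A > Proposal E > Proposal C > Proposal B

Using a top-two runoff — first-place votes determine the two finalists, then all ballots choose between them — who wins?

Proposal C

Round 1 first-place votes: Proposal A 0, Proposal B 21, Proposal C 19, Proposal D 13, Proposal E 14. Proposal B and Proposal C advance.
Runoff: Proposal B is ranked above Proposal C on 21 ballots, Proposal C above Proposal B on 46.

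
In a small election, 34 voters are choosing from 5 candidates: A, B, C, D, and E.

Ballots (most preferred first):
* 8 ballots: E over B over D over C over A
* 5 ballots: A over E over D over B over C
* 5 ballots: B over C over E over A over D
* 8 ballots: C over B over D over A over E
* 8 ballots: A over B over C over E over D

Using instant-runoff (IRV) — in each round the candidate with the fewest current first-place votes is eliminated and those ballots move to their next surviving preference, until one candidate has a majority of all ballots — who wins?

Round 1: A 13, B 5, C 8, D 0, E 8. D eliminated.
Round 2: A 13, B 5, C 8, E 8. B eliminated.
Round 3: A 13, C 13, E 8. E eliminated.
Round 4: A 13, C 21. C has a majority (≥18).

C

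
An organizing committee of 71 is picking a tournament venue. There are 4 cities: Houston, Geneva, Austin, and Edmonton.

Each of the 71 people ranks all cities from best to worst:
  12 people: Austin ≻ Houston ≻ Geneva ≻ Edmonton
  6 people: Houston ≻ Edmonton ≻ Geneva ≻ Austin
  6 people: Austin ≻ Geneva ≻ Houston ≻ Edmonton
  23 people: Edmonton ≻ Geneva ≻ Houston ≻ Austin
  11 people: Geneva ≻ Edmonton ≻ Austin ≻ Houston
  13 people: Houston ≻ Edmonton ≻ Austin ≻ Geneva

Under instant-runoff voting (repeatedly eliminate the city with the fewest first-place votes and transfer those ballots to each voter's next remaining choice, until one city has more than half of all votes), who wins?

Round 1: Houston 19, Geneva 11, Austin 18, Edmonton 23. Geneva eliminated.
Round 2: Houston 19, Austin 18, Edmonton 34. Austin eliminated.
Round 3: Houston 37, Edmonton 34. Houston has a majority (≥36).

Houston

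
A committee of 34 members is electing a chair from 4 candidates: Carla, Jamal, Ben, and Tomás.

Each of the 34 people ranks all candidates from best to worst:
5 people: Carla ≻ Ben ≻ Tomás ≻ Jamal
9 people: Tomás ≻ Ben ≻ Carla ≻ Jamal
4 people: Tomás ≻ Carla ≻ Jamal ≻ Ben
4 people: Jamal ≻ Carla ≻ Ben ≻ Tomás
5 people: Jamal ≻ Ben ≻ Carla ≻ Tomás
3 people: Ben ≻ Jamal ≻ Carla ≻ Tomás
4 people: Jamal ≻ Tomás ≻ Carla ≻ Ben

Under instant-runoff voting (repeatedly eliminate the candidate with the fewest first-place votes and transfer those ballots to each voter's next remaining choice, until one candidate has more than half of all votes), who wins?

Round 1: Carla 5, Jamal 13, Ben 3, Tomás 13. Ben eliminated.
Round 2: Carla 5, Jamal 16, Tomás 13. Carla eliminated.
Round 3: Jamal 16, Tomás 18. Tomás has a majority (≥18).

Tomás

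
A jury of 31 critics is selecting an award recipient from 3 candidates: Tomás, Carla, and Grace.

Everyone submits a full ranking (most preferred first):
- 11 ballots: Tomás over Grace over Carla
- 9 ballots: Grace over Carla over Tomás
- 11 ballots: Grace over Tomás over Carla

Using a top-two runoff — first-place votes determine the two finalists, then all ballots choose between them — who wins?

Round 1 first-place votes: Tomás 11, Carla 0, Grace 20. Grace and Tomás advance.
Runoff: Grace is ranked above Tomás on 20 ballots, Tomás above Grace on 11.

Grace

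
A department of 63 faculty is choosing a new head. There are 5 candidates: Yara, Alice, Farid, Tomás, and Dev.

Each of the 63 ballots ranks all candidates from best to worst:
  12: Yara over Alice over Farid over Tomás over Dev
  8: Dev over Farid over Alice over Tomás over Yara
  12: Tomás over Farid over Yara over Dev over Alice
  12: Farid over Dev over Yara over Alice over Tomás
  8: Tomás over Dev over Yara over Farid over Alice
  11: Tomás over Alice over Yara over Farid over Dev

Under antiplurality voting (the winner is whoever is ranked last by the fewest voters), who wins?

Last-place votes: Yara 8, Alice 20, Farid 0, Tomás 12, Dev 23.

Farid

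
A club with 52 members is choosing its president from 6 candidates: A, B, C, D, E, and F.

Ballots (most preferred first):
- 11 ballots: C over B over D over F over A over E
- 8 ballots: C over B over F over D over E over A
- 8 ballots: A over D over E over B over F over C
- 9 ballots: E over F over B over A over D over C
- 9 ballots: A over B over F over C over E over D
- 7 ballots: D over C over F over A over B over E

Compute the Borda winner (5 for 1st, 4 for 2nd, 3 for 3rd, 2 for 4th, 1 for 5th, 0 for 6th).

A: 11×1 + 8×0 + 8×5 + 9×2 + 9×5 + 7×2 = 128
B: 11×4 + 8×4 + 8×2 + 9×3 + 9×4 + 7×1 = 162
C: 11×5 + 8×5 + 8×0 + 9×0 + 9×2 + 7×4 = 141
D: 11×3 + 8×2 + 8×4 + 9×1 + 9×0 + 7×5 = 125
E: 11×0 + 8×1 + 8×3 + 9×5 + 9×1 + 7×0 = 86
F: 11×2 + 8×3 + 8×1 + 9×4 + 9×3 + 7×3 = 138

B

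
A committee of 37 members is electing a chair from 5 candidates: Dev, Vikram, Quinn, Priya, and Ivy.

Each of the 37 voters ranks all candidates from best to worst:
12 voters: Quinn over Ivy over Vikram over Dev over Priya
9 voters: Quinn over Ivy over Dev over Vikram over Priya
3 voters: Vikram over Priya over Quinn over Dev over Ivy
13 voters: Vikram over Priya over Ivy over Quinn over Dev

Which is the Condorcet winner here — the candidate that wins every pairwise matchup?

Quinn

Quinn vs Dev: 37–0
Quinn vs Vikram: 21–16
Quinn vs Priya: 21–16
Quinn vs Ivy: 24–13
Quinn beats every other candidate.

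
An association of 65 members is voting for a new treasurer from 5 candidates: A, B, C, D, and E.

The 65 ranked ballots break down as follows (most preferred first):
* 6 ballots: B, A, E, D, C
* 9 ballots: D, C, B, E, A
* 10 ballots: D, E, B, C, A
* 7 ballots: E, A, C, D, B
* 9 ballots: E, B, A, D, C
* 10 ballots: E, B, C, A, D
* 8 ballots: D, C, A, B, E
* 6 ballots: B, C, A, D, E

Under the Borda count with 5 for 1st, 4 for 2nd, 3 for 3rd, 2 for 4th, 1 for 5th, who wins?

A: 6×4 + 9×1 + 10×1 + 7×4 + 9×3 + 10×2 + 8×3 + 6×3 = 160
B: 6×5 + 9×3 + 10×3 + 7×1 + 9×4 + 10×4 + 8×2 + 6×5 = 216
C: 6×1 + 9×4 + 10×2 + 7×3 + 9×1 + 10×3 + 8×4 + 6×4 = 178
D: 6×2 + 9×5 + 10×5 + 7×2 + 9×2 + 10×1 + 8×5 + 6×2 = 201
E: 6×3 + 9×2 + 10×4 + 7×5 + 9×5 + 10×5 + 8×1 + 6×1 = 220

E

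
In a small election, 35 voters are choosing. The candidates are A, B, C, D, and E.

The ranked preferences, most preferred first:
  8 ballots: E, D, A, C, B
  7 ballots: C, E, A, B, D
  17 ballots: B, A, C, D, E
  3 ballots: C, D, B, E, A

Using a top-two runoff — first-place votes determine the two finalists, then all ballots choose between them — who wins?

Round 1 first-place votes: A 0, B 17, C 10, D 0, E 8. B and C advance.
Runoff: B is ranked above C on 17 ballots, C above B on 18.

C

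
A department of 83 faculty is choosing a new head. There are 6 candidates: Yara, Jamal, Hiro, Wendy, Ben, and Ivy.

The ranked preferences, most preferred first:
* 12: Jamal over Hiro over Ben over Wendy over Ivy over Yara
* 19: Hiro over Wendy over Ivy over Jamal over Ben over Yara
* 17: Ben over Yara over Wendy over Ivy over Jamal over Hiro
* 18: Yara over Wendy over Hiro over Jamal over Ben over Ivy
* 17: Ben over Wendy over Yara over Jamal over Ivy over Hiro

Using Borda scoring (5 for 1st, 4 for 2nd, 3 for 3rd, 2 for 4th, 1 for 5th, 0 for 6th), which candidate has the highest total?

Yara: 12×0 + 19×0 + 17×4 + 18×5 + 17×3 = 209
Jamal: 12×5 + 19×2 + 17×1 + 18×2 + 17×2 = 185
Hiro: 12×4 + 19×5 + 17×0 + 18×3 + 17×0 = 197
Wendy: 12×2 + 19×4 + 17×3 + 18×4 + 17×4 = 291
Ben: 12×3 + 19×1 + 17×5 + 18×1 + 17×5 = 243
Ivy: 12×1 + 19×3 + 17×2 + 18×0 + 17×1 = 120

Wendy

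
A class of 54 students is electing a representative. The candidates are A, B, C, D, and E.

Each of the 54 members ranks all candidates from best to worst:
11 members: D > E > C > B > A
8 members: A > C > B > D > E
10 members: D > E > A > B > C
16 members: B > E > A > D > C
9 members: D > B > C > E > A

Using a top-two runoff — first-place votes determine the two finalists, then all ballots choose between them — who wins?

Round 1 first-place votes: A 8, B 16, C 0, D 30, E 0. D and B advance.
Runoff: D is ranked above B on 30 ballots, B above D on 24.

D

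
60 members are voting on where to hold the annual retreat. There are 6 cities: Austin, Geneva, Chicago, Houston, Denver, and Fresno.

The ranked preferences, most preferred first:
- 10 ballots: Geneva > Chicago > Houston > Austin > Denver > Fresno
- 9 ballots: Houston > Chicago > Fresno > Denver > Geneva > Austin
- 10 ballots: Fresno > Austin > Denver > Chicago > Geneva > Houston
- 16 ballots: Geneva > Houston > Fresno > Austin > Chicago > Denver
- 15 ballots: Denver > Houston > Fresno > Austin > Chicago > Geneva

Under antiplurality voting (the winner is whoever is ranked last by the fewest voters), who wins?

Last-place votes: Austin 9, Geneva 15, Chicago 0, Houston 10, Denver 16, Fresno 10.

Chicago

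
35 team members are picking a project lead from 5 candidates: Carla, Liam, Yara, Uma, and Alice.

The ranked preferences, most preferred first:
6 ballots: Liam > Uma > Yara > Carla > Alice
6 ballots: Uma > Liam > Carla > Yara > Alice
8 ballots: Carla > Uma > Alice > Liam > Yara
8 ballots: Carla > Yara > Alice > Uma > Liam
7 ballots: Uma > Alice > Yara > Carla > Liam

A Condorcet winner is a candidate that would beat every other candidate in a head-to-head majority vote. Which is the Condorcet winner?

Uma vs Carla: 19–16
Uma vs Liam: 29–6
Uma vs Yara: 27–8
Uma vs Alice: 27–8
Uma beats every other candidate.

Uma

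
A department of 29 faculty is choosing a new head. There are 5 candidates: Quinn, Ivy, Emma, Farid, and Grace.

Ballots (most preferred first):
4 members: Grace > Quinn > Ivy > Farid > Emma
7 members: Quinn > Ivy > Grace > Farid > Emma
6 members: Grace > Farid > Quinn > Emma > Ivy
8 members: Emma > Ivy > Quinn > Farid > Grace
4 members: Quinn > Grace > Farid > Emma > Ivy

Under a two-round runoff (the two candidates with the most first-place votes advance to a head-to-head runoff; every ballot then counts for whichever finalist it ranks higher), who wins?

Quinn

Round 1 first-place votes: Quinn 11, Ivy 0, Emma 8, Farid 0, Grace 10. Quinn and Grace advance.
Runoff: Quinn is ranked above Grace on 19 ballots, Grace above Quinn on 10.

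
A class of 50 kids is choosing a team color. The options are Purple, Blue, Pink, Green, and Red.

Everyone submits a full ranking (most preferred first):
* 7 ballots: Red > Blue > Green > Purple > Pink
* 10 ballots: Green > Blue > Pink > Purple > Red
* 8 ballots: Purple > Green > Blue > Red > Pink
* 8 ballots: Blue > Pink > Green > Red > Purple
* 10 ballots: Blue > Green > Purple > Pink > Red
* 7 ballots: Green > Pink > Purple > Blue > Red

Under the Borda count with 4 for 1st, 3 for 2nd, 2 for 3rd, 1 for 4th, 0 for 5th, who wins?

Purple: 7×1 + 10×1 + 8×4 + 8×0 + 10×2 + 7×2 = 83
Blue: 7×3 + 10×3 + 8×2 + 8×4 + 10×4 + 7×1 = 146
Pink: 7×0 + 10×2 + 8×0 + 8×3 + 10×1 + 7×3 = 75
Green: 7×2 + 10×4 + 8×3 + 8×2 + 10×3 + 7×4 = 152
Red: 7×4 + 10×0 + 8×1 + 8×1 + 10×0 + 7×0 = 44

Green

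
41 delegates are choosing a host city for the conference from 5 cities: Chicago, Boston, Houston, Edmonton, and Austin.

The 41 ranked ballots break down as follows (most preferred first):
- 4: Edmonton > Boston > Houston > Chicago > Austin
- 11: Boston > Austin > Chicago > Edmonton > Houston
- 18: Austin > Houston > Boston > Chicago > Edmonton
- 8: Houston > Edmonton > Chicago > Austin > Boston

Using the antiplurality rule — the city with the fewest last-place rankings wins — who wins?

Chicago

Last-place votes: Chicago 0, Boston 8, Houston 11, Edmonton 18, Austin 4.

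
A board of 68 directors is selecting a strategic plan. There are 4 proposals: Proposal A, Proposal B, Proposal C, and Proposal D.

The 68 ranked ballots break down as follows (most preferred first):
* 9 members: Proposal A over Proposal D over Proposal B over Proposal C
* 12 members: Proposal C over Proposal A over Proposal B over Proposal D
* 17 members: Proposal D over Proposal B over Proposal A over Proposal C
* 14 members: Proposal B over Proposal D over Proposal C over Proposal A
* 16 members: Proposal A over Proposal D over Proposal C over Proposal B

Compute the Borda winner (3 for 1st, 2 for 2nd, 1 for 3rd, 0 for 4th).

Proposal A: 9×3 + 12×2 + 17×1 + 14×0 + 16×3 = 116
Proposal B: 9×1 + 12×1 + 17×2 + 14×3 + 16×0 = 97
Proposal C: 9×0 + 12×3 + 17×0 + 14×1 + 16×1 = 66
Proposal D: 9×2 + 12×0 + 17×3 + 14×2 + 16×2 = 129

Proposal D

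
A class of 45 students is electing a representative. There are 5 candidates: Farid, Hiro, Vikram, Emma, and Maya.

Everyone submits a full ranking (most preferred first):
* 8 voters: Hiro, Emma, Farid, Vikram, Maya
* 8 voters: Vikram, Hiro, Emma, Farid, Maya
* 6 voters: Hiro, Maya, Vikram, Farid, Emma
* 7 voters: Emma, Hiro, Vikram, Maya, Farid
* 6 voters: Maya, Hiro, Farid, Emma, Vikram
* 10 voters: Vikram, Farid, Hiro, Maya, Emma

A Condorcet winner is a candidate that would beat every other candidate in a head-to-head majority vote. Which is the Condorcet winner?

Hiro vs Farid: 35–10
Hiro vs Vikram: 27–18
Hiro vs Emma: 38–7
Hiro vs Maya: 39–6
Hiro beats every other candidate.

Hiro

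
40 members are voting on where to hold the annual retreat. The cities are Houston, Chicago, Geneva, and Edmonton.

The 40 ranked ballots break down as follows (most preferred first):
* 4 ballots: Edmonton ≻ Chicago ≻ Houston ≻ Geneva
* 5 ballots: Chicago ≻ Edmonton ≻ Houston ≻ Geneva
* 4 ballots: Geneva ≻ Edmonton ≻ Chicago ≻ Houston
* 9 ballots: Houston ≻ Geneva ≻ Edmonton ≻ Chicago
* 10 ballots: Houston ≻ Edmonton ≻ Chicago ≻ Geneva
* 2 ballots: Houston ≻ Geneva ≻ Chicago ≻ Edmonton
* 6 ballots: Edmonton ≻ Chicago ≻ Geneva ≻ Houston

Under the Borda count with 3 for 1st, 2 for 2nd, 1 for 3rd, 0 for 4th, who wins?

Houston: 4×1 + 5×1 + 4×0 + 9×3 + 10×3 + 2×3 + 6×0 = 72
Chicago: 4×2 + 5×3 + 4×1 + 9×0 + 10×1 + 2×1 + 6×2 = 51
Geneva: 4×0 + 5×0 + 4×3 + 9×2 + 10×0 + 2×2 + 6×1 = 40
Edmonton: 4×3 + 5×2 + 4×2 + 9×1 + 10×2 + 2×0 + 6×3 = 77

Edmonton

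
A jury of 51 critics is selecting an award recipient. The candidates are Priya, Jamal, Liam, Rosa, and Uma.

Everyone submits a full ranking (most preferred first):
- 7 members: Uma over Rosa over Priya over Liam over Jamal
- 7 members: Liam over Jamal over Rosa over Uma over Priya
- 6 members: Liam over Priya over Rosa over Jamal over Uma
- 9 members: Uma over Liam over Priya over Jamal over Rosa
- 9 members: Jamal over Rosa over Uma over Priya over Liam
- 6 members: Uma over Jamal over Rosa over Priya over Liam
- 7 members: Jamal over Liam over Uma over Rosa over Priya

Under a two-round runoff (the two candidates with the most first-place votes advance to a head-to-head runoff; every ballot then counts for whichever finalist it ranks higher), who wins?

Round 1 first-place votes: Priya 0, Jamal 16, Liam 13, Rosa 0, Uma 22. Uma and Jamal advance.
Runoff: Uma is ranked above Jamal on 22 ballots, Jamal above Uma on 29.

Jamal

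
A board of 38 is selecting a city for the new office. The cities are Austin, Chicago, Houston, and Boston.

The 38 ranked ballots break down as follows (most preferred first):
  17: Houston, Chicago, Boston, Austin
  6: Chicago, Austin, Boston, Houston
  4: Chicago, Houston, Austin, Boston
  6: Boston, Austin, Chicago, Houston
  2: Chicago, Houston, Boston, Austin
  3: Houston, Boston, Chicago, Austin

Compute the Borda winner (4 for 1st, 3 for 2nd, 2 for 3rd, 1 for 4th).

Austin: 17×1 + 6×3 + 4×2 + 6×3 + 2×1 + 3×1 = 66
Chicago: 17×3 + 6×4 + 4×4 + 6×2 + 2×4 + 3×2 = 117
Houston: 17×4 + 6×1 + 4×3 + 6×1 + 2×3 + 3×4 = 110
Boston: 17×2 + 6×2 + 4×1 + 6×4 + 2×2 + 3×3 = 87

Chicago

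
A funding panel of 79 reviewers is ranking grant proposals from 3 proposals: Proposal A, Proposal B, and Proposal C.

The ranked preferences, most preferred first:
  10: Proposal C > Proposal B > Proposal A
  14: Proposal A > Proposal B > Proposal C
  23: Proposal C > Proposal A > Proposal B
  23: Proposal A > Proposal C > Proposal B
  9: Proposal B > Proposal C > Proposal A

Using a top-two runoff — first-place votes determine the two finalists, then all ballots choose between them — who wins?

Proposal C

Round 1 first-place votes: Proposal A 37, Proposal B 9, Proposal C 33. Proposal A and Proposal C advance.
Runoff: Proposal A is ranked above Proposal C on 37 ballots, Proposal C above Proposal A on 42.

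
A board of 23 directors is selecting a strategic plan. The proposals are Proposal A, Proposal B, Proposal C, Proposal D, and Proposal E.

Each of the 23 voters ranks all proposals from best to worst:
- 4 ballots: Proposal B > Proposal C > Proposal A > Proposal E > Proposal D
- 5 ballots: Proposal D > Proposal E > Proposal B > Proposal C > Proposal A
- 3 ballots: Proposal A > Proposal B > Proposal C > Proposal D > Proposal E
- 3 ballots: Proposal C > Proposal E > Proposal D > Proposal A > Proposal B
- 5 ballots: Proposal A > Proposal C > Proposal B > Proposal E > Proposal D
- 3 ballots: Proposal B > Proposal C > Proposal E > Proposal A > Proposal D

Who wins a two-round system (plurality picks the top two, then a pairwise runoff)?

Round 1 first-place votes: Proposal A 8, Proposal B 7, Proposal C 3, Proposal D 5, Proposal E 0. Proposal A and Proposal B advance.
Runoff: Proposal A is ranked above Proposal B on 11 ballots, Proposal B above Proposal A on 12.

Proposal B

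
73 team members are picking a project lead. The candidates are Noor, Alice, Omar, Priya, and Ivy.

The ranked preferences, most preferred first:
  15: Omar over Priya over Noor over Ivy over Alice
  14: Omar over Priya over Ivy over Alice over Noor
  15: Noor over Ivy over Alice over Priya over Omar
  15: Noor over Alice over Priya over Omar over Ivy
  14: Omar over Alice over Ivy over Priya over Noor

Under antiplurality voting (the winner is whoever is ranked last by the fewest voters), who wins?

Last-place votes: Noor 28, Alice 15, Omar 15, Priya 0, Ivy 15.

Priya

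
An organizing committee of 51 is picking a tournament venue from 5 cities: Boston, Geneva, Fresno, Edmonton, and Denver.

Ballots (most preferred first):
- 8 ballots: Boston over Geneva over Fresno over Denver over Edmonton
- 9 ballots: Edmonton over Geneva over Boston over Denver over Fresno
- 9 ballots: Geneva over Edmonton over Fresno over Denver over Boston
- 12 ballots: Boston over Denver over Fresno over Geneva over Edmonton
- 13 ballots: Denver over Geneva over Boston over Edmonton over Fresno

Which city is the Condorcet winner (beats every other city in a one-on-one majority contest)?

Geneva vs Boston: 31–20
Geneva vs Fresno: 39–12
Geneva vs Edmonton: 42–9
Geneva vs Denver: 26–25
Geneva beats every other city.

Geneva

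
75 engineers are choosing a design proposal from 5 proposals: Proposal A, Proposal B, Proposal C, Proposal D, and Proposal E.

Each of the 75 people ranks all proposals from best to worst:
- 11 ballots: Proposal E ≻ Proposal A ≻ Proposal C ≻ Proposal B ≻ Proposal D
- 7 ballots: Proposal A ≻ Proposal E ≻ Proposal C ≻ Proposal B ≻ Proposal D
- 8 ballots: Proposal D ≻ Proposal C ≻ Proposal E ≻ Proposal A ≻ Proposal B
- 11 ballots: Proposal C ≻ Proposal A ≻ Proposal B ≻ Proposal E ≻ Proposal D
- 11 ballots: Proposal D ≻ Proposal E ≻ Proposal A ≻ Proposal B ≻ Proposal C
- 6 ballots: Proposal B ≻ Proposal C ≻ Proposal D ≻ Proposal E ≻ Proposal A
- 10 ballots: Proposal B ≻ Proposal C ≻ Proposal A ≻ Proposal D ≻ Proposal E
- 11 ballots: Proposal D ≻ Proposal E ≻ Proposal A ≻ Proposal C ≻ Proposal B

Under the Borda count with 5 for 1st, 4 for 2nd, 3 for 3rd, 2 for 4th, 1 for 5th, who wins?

Proposal A: 11×4 + 7×5 + 8×2 + 11×4 + 11×3 + 6×1 + 10×3 + 11×3 = 241
Proposal B: 11×2 + 7×2 + 8×1 + 11×3 + 11×2 + 6×5 + 10×5 + 11×1 = 190
Proposal C: 11×3 + 7×3 + 8×4 + 11×5 + 11×1 + 6×4 + 10×4 + 11×2 = 238
Proposal D: 11×1 + 7×1 + 8×5 + 11×1 + 11×5 + 6×3 + 10×2 + 11×5 = 217
Proposal E: 11×5 + 7×4 + 8×3 + 11×2 + 11×4 + 6×2 + 10×1 + 11×4 = 239

Proposal A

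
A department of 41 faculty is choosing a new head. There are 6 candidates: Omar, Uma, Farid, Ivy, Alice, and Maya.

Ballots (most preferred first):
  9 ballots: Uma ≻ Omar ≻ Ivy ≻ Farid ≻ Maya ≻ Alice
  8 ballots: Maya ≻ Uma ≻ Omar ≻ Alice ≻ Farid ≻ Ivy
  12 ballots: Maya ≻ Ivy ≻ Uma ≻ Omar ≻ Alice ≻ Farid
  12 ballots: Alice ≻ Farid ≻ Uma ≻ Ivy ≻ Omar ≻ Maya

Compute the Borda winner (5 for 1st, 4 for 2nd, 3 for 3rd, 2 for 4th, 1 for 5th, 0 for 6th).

Uma

Omar: 9×4 + 8×3 + 12×2 + 12×1 = 96
Uma: 9×5 + 8×4 + 12×3 + 12×3 = 149
Farid: 9×2 + 8×1 + 12×0 + 12×4 = 74
Ivy: 9×3 + 8×0 + 12×4 + 12×2 = 99
Alice: 9×0 + 8×2 + 12×1 + 12×5 = 88
Maya: 9×1 + 8×5 + 12×5 + 12×0 = 109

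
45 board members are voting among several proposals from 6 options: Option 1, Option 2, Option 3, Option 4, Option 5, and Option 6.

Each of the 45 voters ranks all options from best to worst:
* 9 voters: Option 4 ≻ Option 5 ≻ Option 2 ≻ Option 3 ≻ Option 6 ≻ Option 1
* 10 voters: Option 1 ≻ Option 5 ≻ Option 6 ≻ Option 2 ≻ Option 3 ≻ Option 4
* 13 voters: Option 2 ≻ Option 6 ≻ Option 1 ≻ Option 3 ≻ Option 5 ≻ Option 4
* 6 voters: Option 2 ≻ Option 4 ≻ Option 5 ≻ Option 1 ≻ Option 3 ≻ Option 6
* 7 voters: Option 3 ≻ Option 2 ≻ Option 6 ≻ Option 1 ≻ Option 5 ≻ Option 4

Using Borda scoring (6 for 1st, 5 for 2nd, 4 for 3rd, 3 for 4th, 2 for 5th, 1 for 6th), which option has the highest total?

Option 2

Option 1: 9×1 + 10×6 + 13×4 + 6×3 + 7×3 = 160
Option 2: 9×4 + 10×3 + 13×6 + 6×6 + 7×5 = 215
Option 3: 9×3 + 10×2 + 13×3 + 6×2 + 7×6 = 140
Option 4: 9×6 + 10×1 + 13×1 + 6×5 + 7×1 = 114
Option 5: 9×5 + 10×5 + 13×2 + 6×4 + 7×2 = 159
Option 6: 9×2 + 10×4 + 13×5 + 6×1 + 7×4 = 157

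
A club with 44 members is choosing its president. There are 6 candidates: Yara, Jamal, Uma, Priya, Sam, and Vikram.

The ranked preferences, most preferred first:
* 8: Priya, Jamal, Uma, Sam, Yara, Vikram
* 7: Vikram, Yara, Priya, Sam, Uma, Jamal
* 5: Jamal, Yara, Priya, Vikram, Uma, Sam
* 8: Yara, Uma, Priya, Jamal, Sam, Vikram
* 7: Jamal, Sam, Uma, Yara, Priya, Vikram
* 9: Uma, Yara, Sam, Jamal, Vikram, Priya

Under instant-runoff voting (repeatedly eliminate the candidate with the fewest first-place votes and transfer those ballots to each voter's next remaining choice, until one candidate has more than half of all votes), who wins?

Round 1: Yara 8, Jamal 12, Uma 9, Priya 8, Sam 0, Vikram 7. Sam eliminated.
Round 2: Yara 8, Jamal 12, Uma 9, Priya 8, Vikram 7. Vikram eliminated.
Round 3: Yara 15, Jamal 12, Uma 9, Priya 8. Priya eliminated.
Round 4: Yara 15, Jamal 20, Uma 9. Uma eliminated.
Round 5: Yara 24, Jamal 20. Yara has a majority (≥23).

Yara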